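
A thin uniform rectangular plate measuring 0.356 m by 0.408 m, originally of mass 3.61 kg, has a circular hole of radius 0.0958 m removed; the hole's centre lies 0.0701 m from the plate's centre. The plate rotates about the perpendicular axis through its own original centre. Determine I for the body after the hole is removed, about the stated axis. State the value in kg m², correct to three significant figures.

Unpierced body about its centre: I₀ = (1/12)M(a²+b²) = (1/12)(3.61)[(0.356)² + (0.408)²] = 0.088204 kg m².
The removed disk has mass m = M·πr²/(ab) = (3.61)·π(0.0958)²/(0.356·0.408) = 0.7166 kg (same uniform areal density).
Its moment of inertia about the rotation axis (parallel-axis theorem): I_hole = (1/2)mr² + md² = (1/2)(0.7166)(0.0958)² + (0.7166)(0.0701)² = 0.0068097 kg m².
Treating the hole as negative mass, I = I₀ − I_hole = 0.088204 − 0.0068097 = 0.081395 kg m².

0.0814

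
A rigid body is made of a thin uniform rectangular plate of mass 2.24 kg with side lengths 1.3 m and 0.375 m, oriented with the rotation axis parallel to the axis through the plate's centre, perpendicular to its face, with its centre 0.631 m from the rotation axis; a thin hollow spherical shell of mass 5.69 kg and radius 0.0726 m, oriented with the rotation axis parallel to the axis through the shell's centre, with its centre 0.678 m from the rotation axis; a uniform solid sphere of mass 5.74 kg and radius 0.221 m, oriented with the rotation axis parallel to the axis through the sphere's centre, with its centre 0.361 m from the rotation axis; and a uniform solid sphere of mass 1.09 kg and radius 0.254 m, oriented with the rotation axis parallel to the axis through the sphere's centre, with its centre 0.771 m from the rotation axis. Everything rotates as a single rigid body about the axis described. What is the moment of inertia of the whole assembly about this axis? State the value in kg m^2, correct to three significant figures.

Rectangular plate: I_cm = (1/12)M(a²+b²) = (1/12)(2.24)[(1.3)² + (0.375)²] = 0.34172 kg m^2; centre at d = 0.631 m, so the parallel axis theorem gives I = 0.34172 + (2.24)(0.631)² = 1.2336 kg m^2.
Spherical shell: I_cm = (2/3)MR² = (2/3)(5.69)(0.0726)² = 0.019994 kg m^2; centre at d = 0.678 m, so the parallel axis theorem gives I = 0.019994 + (5.69)(0.678)² = 2.6356 kg m^2.
Solid sphere: I_cm = (2/5)MR² = (2/5)(5.74)(0.221)² = 0.11214 kg m^2; centre at d = 0.361 m, so the parallel axis theorem gives I = 0.11214 + (5.74)(0.361)² = 0.86018 kg m^2.
Solid sphere: I_cm = (2/5)MR² = (2/5)(1.09)(0.254)² = 0.028129 kg m^2; centre at d = 0.771 m, so the parallel axis theorem gives I = 0.028129 + (1.09)(0.771)² = 0.67607 kg m^2.
Total I = 1.2336 + 2.6356 + 0.86018 + 0.67607 = 5.4054 kg m^2.

5.41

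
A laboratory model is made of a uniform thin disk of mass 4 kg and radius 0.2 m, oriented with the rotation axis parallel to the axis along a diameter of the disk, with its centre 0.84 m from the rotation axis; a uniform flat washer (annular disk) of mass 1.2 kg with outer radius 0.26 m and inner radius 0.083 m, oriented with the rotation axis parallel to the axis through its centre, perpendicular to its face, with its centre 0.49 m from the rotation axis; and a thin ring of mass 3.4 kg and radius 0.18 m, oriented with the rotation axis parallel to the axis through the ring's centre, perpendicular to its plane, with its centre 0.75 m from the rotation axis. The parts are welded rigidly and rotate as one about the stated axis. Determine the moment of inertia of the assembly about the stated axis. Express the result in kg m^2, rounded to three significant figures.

Thin disk: I_cm = (1/4)MR² = (1/4)(4)(0.2)² = 0.04 kg m^2; centre at d = 0.84 m, so I = I_cm + Md² gives I = 0.04 + (4)(0.84)² = 2.8624 kg m^2.
Annular disk: I_cm = (1/2)M(R²+r²) = (1/2)(1.2)[(0.26)² + (0.083)²] = 0.044693 kg m^2; centre at d = 0.49 m, so I = I_cm + Md² gives I = 0.044693 + (1.2)(0.49)² = 0.33281 kg m^2.
Thin ring: I_cm = MR² = (3.4)(0.18)² = 0.11016 kg m^2; centre at d = 0.75 m, so I = I_cm + Md² gives I = 0.11016 + (3.4)(0.75)² = 2.0227 kg m^2.
Total I = 2.8624 + 0.33281 + 2.0227 = 5.2179 kg m^2.

5.22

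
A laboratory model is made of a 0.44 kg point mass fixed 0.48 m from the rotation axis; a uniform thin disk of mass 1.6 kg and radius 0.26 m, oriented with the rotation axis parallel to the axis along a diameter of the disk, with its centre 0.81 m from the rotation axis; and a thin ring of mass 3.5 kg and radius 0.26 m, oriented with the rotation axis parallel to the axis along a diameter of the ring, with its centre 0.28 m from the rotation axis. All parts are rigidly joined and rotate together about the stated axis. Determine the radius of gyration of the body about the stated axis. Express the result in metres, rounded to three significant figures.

0.532

Point mass: I_cm = 0; centre at d = 0.48 m, so I = I_cm + Md² gives I = 0 + (0.44)(0.48)² = 0.10138 kg m².
Thin disk: I_cm = (1/4)MR² = (1/4)(1.6)(0.26)² = 0.02704 kg m²; centre at d = 0.81 m, so I = I_cm + Md² gives I = 0.02704 + (1.6)(0.81)² = 1.0768 kg m².
Thin ring: I_cm = (1/2)MR² = (1/2)(3.5)(0.26)² = 0.1183 kg m²; centre at d = 0.28 m, so I = I_cm + Md² gives I = 0.1183 + (3.5)(0.28)² = 0.3927 kg m².
Total I = 1.5709 kg m²; total mass M = 5.54 kg.
k = √(I/M) = √(1.5709/5.54) = 0.5325 m.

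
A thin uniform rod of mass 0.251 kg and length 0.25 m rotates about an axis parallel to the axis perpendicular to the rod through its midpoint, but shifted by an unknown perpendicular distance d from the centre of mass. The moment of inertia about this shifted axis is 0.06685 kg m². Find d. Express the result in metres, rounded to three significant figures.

0.511

About the centre-of-mass axis, I_cm = (1/12)ML² = (1/12)(0.251)(0.25)² = 0.0013073 kg m².
Parallel axis theorem: I = I_cm + Md², so Md² = 0.06685 − 0.0013073 = 0.065543 kg m².
d = √(0.065543 / 0.251) = 0.51101 m.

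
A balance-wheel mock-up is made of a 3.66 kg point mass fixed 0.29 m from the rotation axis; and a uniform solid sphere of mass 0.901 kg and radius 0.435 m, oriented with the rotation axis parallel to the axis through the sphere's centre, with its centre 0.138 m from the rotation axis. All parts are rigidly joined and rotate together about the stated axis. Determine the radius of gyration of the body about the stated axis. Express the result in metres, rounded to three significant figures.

Point mass: I_cm = 0; centre at d = 0.29 m, so the parallel axis theorem gives I = 0 + (3.66)(0.29)² = 0.30781 kg·m².
Solid sphere: I_cm = (2/5)MR² = (2/5)(0.901)(0.435)² = 0.068197 kg·m²; centre at d = 0.138 m, so the parallel axis theorem gives I = 0.068197 + (0.901)(0.138)² = 0.085355 kg·m².
Total I = 0.39316 kg·m²; total mass M = 4.561 kg.
k = √(I/M) = √(0.39316/4.561) = 0.2936 m.

0.294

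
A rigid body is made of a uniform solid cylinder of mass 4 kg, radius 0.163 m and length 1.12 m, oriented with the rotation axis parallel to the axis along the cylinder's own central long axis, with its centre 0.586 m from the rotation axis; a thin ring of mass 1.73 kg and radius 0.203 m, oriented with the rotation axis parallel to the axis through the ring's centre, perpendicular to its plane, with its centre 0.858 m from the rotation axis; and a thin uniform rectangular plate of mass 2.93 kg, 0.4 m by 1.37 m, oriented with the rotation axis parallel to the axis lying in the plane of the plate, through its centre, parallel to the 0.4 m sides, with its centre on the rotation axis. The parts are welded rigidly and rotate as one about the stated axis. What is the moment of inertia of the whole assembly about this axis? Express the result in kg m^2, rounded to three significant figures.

3.23

Solid cylinder: I_cm = (1/2)MR² = (1/2)(4)(0.163)² = 0.053138 kg m^2; centre at d = 0.586 m, so I = I_cm + Md² gives I = 0.053138 + (4)(0.586)² = 1.4267 kg m^2.
Thin ring: I_cm = MR² = (1.73)(0.203)² = 0.071292 kg m^2; centre at d = 0.858 m, so I = I_cm + Md² gives I = 0.071292 + (1.73)(0.858)² = 1.3449 kg m^2.
Rectangular plate: I_cm = (1/12)Mb² = (1/12)(2.93)(1.37)² = 0.45828 kg m^2; axis through the centre, so I = 0.45828 kg m^2.
Total I = 1.4267 + 1.3449 + 0.45828 = 3.2299 kg m^2.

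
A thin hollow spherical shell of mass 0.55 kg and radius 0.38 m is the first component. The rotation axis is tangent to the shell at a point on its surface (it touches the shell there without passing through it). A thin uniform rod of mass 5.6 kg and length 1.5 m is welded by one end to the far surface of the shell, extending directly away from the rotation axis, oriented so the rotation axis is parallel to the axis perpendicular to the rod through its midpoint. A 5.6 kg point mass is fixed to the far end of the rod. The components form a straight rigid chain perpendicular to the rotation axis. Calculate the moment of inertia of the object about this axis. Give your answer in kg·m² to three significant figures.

42.6

Spherical shell: I_cm = (2/3)MR² = (2/3)(0.55)(0.38)² = 0.052947 kg·m²; centre at d = 0.38 m, so I = I_cm + Md² gives I = 0.052947 + (0.55)(0.38)² = 0.13237 kg·m².
Thin rod: I_cm = (1/12)ML² = (1/12)(5.6)(1.5)² = 1.05 kg·m²; centre at d = 0.38 + 0.38 + 0.75 = 1.51 m, so I = I_cm + Md² gives I = 1.05 + (5.6)(1.51)² = 13.819 kg·m².
Point mass: I_cm = 0; centre at d = 0.38 + 0.38 + 0.75 + 0.75 = 2.26 m, so I = I_cm + Md² gives I = 0 + (5.6)(2.26)² = 28.603 kg·m².
Total I = 0.13237 + 13.819 + 28.603 = 42.553 kg·m².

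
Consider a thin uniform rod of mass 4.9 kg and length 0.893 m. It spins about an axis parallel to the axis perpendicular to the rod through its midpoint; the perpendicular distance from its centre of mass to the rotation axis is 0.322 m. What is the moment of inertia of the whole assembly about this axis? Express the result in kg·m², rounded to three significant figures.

I_cm = (1/12)ML² = (1/12)(4.9)(0.893)² = 0.32563 kg·m²; centre at d = 0.322 m, so the parallel axis theorem gives I = 0.32563 + (4.9)(0.322)² = 0.83368 kg·m².

0.834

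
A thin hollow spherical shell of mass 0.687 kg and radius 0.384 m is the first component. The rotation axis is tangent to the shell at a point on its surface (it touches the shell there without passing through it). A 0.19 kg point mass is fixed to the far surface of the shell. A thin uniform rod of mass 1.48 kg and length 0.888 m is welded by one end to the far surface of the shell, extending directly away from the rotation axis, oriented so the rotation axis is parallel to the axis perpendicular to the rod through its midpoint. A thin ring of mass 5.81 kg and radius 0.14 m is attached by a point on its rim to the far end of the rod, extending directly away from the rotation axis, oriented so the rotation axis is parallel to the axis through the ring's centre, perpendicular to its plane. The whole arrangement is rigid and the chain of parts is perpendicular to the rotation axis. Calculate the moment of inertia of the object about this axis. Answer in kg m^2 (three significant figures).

21.4

Spherical shell: I_cm = (2/3)MR² = (2/3)(0.687)(0.384)² = 0.067535 kg m^2; centre at d = 0.384 m, so the parallel axis theorem gives I = 0.067535 + (0.687)(0.384)² = 0.16884 kg m^2.
Point mass: I_cm = 0; centre at d = 0.384 + 0.384 = 0.768 m, so the parallel axis theorem gives I = 0 + (0.19)(0.768)² = 0.11207 kg m^2.
Thin rod: I_cm = (1/12)ML² = (1/12)(1.48)(0.888)² = 0.097254 kg m^2; centre at d = 0.384 + 0.384 + 0.444 = 1.212 m, so the parallel axis theorem gives I = 0.097254 + (1.48)(1.212)² = 2.2713 kg m^2.
Thin ring: I_cm = MR² = (5.81)(0.14)² = 0.11388 kg m^2; centre at d = 0.384 + 0.384 + 0.444 + 0.444 + 0.14 = 1.796 m, so the parallel axis theorem gives I = 0.11388 + (5.81)(1.796)² = 18.855 kg m^2.
Total I = 0.16884 + 0.11207 + 2.2713 + 18.855 = 21.407 kg m^2.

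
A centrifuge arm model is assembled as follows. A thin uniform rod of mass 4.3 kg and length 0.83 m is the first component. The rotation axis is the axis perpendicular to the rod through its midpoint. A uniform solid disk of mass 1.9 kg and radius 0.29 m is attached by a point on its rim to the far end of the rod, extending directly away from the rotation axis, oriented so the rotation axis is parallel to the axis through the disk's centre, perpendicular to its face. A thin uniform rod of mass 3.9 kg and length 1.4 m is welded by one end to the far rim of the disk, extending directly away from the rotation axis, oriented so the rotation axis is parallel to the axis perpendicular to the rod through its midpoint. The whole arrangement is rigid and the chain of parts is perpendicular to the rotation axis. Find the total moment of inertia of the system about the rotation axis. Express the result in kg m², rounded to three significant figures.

Thin rod: I_cm = (1/12)ML² = (1/12)(4.3)(0.83)² = 0.24686 kg m²; axis through the centre, so I = 0.24686 kg m².
Solid disk: I_cm = (1/2)MR² = (1/2)(1.9)(0.29)² = 0.079895 kg m²; centre at d = 0.415 + 0.29 = 0.705 m, so the parallel axis theorem gives I = 0.079895 + (1.9)(0.705)² = 1.0242 kg m².
Thin rod: I_cm = (1/12)ML² = (1/12)(3.9)(1.4)² = 0.637 kg m²; centre at d = 0.415 + 0.29 + 0.29 + 0.7 = 1.695 m, so the parallel axis theorem gives I = 0.637 + (3.9)(1.695)² = 11.842 kg m².
Total I = 0.24686 + 1.0242 + 11.842 = 13.113 kg m².

13.1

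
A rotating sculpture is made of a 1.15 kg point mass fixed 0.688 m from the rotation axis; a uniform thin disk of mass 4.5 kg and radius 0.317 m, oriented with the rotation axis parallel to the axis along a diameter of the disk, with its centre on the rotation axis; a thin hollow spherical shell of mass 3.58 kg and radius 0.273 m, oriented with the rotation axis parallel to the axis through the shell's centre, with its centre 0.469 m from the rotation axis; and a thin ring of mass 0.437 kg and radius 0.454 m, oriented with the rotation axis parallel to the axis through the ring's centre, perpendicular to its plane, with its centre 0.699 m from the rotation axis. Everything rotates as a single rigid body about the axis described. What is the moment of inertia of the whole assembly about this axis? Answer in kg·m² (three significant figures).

Point mass: I_cm = 0; centre at d = 0.688 m, so the parallel axis theorem gives I = 0 + (1.15)(0.688)² = 0.54435 kg·m².
Thin disk: I_cm = (1/4)MR² = (1/4)(4.5)(0.317)² = 0.11305 kg·m²; axis through the centre, so I = 0.11305 kg·m².
Spherical shell: I_cm = (2/3)MR² = (2/3)(3.58)(0.273)² = 0.17788 kg·m²; centre at d = 0.469 m, so the parallel axis theorem gives I = 0.17788 + (3.58)(0.469)² = 0.96534 kg·m².
Thin ring: I_cm = MR² = (0.437)(0.454)² = 0.090073 kg·m²; centre at d = 0.699 m, so the parallel axis theorem gives I = 0.090073 + (0.437)(0.699)² = 0.30359 kg·m².
Total I = 0.54435 + 0.11305 + 0.96534 + 0.30359 = 1.9263 kg·m².

1.93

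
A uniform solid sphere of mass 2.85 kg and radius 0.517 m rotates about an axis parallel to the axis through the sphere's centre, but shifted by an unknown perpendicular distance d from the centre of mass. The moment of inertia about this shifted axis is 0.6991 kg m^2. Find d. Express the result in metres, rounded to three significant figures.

About the centre-of-mass axis, I_cm = (2/5)MR² = (2/5)(2.85)(0.517)² = 0.30471 kg m^2.
Parallel axis theorem: I = I_cm + Md², so Md² = 0.6991 − 0.30471 = 0.39439 kg m^2.
d = √(0.39439 / 2.85) = 0.372 m.

0.372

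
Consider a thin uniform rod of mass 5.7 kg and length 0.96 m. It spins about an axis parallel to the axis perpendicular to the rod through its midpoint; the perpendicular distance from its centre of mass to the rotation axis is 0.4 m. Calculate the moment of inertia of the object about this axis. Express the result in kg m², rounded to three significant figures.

I_cm = (1/12)ML² = (1/12)(5.7)(0.96)² = 0.43776 kg m²; centre at d = 0.4 m, so the parallel axis theorem gives I = 0.43776 + (5.7)(0.4)² = 1.3498 kg m².

1.35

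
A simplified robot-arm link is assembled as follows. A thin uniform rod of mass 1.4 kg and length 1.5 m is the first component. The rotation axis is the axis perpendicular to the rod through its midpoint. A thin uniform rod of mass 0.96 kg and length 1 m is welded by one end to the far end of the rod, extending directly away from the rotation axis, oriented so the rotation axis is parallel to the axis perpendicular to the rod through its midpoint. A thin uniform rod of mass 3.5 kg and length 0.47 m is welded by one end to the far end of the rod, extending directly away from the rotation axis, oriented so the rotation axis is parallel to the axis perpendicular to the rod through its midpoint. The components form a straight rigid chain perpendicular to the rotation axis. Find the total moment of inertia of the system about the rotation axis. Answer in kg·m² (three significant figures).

15.7

Thin rod: I_cm = (1/12)ML² = (1/12)(1.4)(1.5)² = 0.2625 kg·m²; axis through the centre, so I = 0.2625 kg·m².
Thin rod: I_cm = (1/12)ML² = (1/12)(0.96)(1)² = 0.08 kg·m²; centre at d = 0.75 + 0.5 = 1.25 m, so the parallel axis theorem gives I = 0.08 + (0.96)(1.25)² = 1.58 kg·m².
Thin rod: I_cm = (1/12)ML² = (1/12)(3.5)(0.47)² = 0.064429 kg·m²; centre at d = 0.75 + 0.5 + 0.5 + 0.235 = 1.985 m, so the parallel axis theorem gives I = 0.064429 + (3.5)(1.985)² = 13.855 kg·m².
Total I = 0.2625 + 1.58 + 13.855 = 15.698 kg·m².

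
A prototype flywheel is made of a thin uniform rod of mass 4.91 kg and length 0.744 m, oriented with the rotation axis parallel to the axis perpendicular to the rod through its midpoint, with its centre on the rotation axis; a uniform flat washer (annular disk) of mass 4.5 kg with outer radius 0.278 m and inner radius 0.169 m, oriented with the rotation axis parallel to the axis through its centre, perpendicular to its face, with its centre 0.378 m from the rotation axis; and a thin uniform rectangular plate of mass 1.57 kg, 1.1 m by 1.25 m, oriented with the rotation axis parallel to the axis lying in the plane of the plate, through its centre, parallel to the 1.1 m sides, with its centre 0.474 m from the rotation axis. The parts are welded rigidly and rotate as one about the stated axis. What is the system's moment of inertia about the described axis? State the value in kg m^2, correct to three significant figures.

1.66

Thin rod: I_cm = (1/12)ML² = (1/12)(4.91)(0.744)² = 0.22649 kg m^2; axis through the centre, so I = 0.22649 kg m^2.
Annular disk: I_cm = (1/2)M(R²+r²) = (1/2)(4.5)[(0.278)² + (0.169)²] = 0.23815 kg m^2; centre at d = 0.378 m, so the parallel axis theorem gives I = 0.23815 + (4.5)(0.378)² = 0.88113 kg m^2.
Rectangular plate: I_cm = (1/12)Mb² = (1/12)(1.57)(1.25)² = 0.20443 kg m^2; centre at d = 0.474 m, so the parallel axis theorem gives I = 0.20443 + (1.57)(0.474)² = 0.55717 kg m^2.
Total I = 0.22649 + 0.88113 + 0.55717 = 1.6648 kg m^2.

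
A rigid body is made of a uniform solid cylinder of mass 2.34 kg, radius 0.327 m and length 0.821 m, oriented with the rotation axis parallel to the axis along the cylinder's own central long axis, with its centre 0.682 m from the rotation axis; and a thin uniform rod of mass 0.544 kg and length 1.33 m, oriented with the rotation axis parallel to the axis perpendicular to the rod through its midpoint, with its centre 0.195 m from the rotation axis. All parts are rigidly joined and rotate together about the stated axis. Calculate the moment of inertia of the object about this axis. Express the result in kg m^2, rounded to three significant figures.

1.31

Solid cylinder: I_cm = (1/2)MR² = (1/2)(2.34)(0.327)² = 0.12511 kg m^2; centre at d = 0.682 m, so I = I_cm + Md² gives I = 0.12511 + (2.34)(0.682)² = 1.2135 kg m^2.
Thin rod: I_cm = (1/12)ML² = (1/12)(0.544)(1.33)² = 0.08019 kg m^2; centre at d = 0.195 m, so I = I_cm + Md² gives I = 0.08019 + (0.544)(0.195)² = 0.10088 kg m^2.
Total I = 1.2135 + 0.10088 = 1.3144 kg m^2.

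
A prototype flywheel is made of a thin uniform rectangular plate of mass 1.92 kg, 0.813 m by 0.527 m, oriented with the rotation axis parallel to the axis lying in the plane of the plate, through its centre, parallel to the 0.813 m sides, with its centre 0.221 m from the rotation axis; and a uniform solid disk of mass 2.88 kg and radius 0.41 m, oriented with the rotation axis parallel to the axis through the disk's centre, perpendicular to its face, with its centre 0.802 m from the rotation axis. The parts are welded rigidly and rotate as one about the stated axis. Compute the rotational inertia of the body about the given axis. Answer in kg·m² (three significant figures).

2.23

Rectangular plate: I_cm = (1/12)Mb² = (1/12)(1.92)(0.527)² = 0.044437 kg·m²; centre at d = 0.221 m, so the parallel axis theorem gives I = 0.044437 + (1.92)(0.221)² = 0.13821 kg·m².
Solid disk: I_cm = (1/2)MR² = (1/2)(2.88)(0.41)² = 0.24206 kg·m²; centre at d = 0.802 m, so the parallel axis theorem gives I = 0.24206 + (2.88)(0.802)² = 2.0945 kg·m².
Total I = 0.13821 + 2.0945 = 2.2327 kg·m².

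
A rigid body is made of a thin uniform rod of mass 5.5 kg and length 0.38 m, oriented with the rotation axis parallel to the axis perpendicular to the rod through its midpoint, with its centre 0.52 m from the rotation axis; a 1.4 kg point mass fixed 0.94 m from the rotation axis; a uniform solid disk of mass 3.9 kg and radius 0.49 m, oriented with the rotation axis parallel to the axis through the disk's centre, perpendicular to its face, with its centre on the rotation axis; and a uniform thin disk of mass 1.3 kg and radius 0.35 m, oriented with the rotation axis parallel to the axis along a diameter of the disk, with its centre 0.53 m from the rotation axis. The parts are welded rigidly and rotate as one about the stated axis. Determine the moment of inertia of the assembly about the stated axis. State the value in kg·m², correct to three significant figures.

Thin rod: I_cm = (1/12)ML² = (1/12)(5.5)(0.38)² = 0.066183 kg·m²; centre at d = 0.52 m, so the parallel axis theorem gives I = 0.066183 + (5.5)(0.52)² = 1.5534 kg·m².
Point mass: I_cm = 0; centre at d = 0.94 m, so the parallel axis theorem gives I = 0 + (1.4)(0.94)² = 1.237 kg·m².
Solid disk: I_cm = (1/2)MR² = (1/2)(3.9)(0.49)² = 0.46819 kg·m²; axis through the centre, so I = 0.46819 kg·m².
Thin disk: I_cm = (1/4)MR² = (1/4)(1.3)(0.35)² = 0.039812 kg·m²; centre at d = 0.53 m, so the parallel axis theorem gives I = 0.039812 + (1.3)(0.53)² = 0.40498 kg·m².
Total I = 1.5534 + 1.237 + 0.46819 + 0.40498 = 3.6636 kg·m².

3.66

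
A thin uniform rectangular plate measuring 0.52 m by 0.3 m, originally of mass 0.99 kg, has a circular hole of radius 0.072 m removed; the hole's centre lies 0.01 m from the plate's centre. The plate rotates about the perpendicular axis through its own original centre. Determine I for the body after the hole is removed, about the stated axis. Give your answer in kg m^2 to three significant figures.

0.0295

Unpierced body about its centre: I₀ = (1/12)M(a²+b²) = (1/12)(0.99)[(0.52)² + (0.3)²] = 0.029733 kg m^2.
The removed disk has mass m = M·πr²/(ab) = (0.99)·π(0.072)²/(0.52·0.3) = 0.10335 kg (same uniform areal density).
Its moment of inertia about the rotation axis (parallel-axis theorem): I_hole = (1/2)mr² + md² = (1/2)(0.10335)(0.072)² + (0.10335)(0.01)² = 0.00027823 kg m^2.
Treating the hole as negative mass, I = I₀ − I_hole = 0.029733 − 0.00027823 = 0.029455 kg m^2.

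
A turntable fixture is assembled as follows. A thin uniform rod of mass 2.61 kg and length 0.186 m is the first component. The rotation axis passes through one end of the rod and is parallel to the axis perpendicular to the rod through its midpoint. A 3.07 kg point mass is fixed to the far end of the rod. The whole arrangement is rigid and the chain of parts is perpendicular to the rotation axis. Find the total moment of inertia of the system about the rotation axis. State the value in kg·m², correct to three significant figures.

Thin rod: I_cm = (1/12)ML² = (1/12)(2.61)(0.186)² = 0.0075246 kg·m²; centre at d = 0.093 m, so I = I_cm + Md² gives I = 0.0075246 + (2.61)(0.093)² = 0.030099 kg·m².
Point mass: I_cm = 0; centre at d = 0.093 + 0.093 = 0.186 m, so I = I_cm + Md² gives I = 0 + (3.07)(0.186)² = 0.10621 kg·m².
Total I = 0.030099 + 0.10621 = 0.13631 kg·m².

0.136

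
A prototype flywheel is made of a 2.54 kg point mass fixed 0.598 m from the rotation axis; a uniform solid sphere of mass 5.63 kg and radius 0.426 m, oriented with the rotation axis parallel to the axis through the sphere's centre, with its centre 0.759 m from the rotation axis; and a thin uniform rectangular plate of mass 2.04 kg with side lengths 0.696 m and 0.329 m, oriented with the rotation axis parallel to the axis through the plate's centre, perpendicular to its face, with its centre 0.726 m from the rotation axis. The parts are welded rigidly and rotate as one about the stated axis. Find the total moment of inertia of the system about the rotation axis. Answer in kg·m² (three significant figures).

Point mass: I_cm = 0; centre at d = 0.598 m, so the parallel axis theorem gives I = 0 + (2.54)(0.598)² = 0.90831 kg·m².
Solid sphere: I_cm = (2/5)MR² = (2/5)(5.63)(0.426)² = 0.40868 kg·m²; centre at d = 0.759 m, so the parallel axis theorem gives I = 0.40868 + (5.63)(0.759)² = 3.652 kg·m².
Rectangular plate: I_cm = (1/12)M(a²+b²) = (1/12)(2.04)[(0.696)² + (0.329)²] = 0.10075 kg·m²; centre at d = 0.726 m, so the parallel axis theorem gives I = 0.10075 + (2.04)(0.726)² = 1.176 kg·m².
Total I = 0.90831 + 3.652 + 1.176 = 5.7363 kg·m².

5.74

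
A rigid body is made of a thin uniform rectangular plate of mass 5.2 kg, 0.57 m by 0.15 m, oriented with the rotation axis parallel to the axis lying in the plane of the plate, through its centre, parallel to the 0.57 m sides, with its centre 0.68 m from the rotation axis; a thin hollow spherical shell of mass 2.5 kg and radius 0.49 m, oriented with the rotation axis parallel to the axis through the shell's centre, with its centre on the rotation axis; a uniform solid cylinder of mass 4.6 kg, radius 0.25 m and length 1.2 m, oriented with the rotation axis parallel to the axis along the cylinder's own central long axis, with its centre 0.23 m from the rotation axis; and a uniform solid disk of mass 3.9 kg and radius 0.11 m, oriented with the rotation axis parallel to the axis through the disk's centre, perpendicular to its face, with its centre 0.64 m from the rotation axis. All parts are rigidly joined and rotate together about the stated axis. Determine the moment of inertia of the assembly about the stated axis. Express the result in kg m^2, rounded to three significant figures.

Rectangular plate: I_cm = (1/12)Mb² = (1/12)(5.2)(0.15)² = 0.00975 kg m^2; centre at d = 0.68 m, so I = I_cm + Md² gives I = 0.00975 + (5.2)(0.68)² = 2.4142 kg m^2.
Spherical shell: I_cm = (2/3)MR² = (2/3)(2.5)(0.49)² = 0.40017 kg m^2; axis through the centre, so I = 0.40017 kg m^2.
Solid cylinder: I_cm = (1/2)MR² = (1/2)(4.6)(0.25)² = 0.14375 kg m^2; centre at d = 0.23 m, so I = I_cm + Md² gives I = 0.14375 + (4.6)(0.23)² = 0.38709 kg m^2.
Solid disk: I_cm = (1/2)MR² = (1/2)(3.9)(0.11)² = 0.023595 kg m^2; centre at d = 0.64 m, so I = I_cm + Md² gives I = 0.023595 + (3.9)(0.64)² = 1.621 kg m^2.
Total I = 2.4142 + 0.40017 + 0.38709 + 1.621 = 4.8225 kg m^2.

4.82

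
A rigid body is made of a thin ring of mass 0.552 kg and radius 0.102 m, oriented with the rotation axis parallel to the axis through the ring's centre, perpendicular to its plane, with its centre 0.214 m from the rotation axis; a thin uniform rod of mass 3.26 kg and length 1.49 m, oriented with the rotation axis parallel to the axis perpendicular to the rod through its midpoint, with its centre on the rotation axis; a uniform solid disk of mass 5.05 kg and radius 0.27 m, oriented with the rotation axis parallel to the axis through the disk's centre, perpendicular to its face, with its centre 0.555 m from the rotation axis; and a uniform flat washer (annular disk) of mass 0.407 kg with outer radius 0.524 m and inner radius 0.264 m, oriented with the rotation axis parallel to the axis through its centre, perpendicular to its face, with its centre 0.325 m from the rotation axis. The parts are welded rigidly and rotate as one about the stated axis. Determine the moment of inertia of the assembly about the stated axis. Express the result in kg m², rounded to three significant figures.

2.49

Thin ring: I_cm = MR² = (0.552)(0.102)² = 0.005743 kg m²; centre at d = 0.214 m, so the parallel axis theorem gives I = 0.005743 + (0.552)(0.214)² = 0.031022 kg m².
Thin rod: I_cm = (1/12)ML² = (1/12)(3.26)(1.49)² = 0.60313 kg m²; axis through the centre, so I = 0.60313 kg m².
Solid disk: I_cm = (1/2)MR² = (1/2)(5.05)(0.27)² = 0.18407 kg m²; centre at d = 0.555 m, so the parallel axis theorem gives I = 0.18407 + (5.05)(0.555)² = 1.7396 kg m².
Annular disk: I_cm = (1/2)M(R²+r²) = (1/2)(0.407)[(0.524)² + (0.264)²] = 0.070059 kg m²; centre at d = 0.325 m, so the parallel axis theorem gives I = 0.070059 + (0.407)(0.325)² = 0.11305 kg m².
Total I = 0.031022 + 0.60313 + 1.7396 + 0.11305 = 2.4868 kg m².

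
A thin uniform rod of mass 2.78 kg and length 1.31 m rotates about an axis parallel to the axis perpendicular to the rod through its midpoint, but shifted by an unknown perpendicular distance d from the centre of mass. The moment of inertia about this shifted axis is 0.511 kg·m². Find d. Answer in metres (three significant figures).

About the centre-of-mass axis, I_cm = (1/12)ML² = (1/12)(2.78)(1.31)² = 0.39756 kg·m².
Parallel axis theorem: I = I_cm + Md², so Md² = 0.511 − 0.39756 = 0.11344 kg·m².
d = √(0.11344 / 2.78) = 0.202 m.

0.202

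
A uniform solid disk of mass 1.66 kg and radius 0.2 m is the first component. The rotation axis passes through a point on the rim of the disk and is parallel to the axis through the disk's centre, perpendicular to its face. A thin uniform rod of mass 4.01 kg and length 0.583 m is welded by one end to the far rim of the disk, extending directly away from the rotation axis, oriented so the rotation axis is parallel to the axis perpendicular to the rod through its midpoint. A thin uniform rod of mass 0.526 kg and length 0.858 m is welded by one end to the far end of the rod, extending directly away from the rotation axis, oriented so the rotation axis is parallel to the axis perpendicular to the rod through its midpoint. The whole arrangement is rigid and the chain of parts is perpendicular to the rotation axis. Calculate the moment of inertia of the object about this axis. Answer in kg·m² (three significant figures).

Solid disk: I_cm = (1/2)MR² = (1/2)(1.66)(0.2)² = 0.0332 kg·m²; centre at d = 0.2 m, so the parallel axis theorem gives I = 0.0332 + (1.66)(0.2)² = 0.0996 kg·m².
Thin rod: I_cm = (1/12)ML² = (1/12)(4.01)(0.583)² = 0.11358 kg·m²; centre at d = 0.2 + 0.2 + 0.2915 = 0.6915 m, so the parallel axis theorem gives I = 0.11358 + (4.01)(0.6915)² = 2.0311 kg·m².
Thin rod: I_cm = (1/12)ML² = (1/12)(0.526)(0.858)² = 0.032269 kg·m²; centre at d = 0.2 + 0.2 + 0.2915 + 0.2915 + 0.429 = 1.412 m, so the parallel axis theorem gives I = 0.032269 + (0.526)(1.412)² = 1.081 kg·m².
Total I = 0.0996 + 2.0311 + 1.081 = 3.2116 kg·m².

3.21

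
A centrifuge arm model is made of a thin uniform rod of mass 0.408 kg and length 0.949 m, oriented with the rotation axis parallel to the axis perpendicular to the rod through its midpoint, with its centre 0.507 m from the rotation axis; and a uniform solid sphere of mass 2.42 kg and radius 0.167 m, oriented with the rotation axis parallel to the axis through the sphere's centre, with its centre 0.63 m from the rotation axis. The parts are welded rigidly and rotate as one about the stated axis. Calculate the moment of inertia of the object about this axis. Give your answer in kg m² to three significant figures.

Thin rod: I_cm = (1/12)ML² = (1/12)(0.408)(0.949)² = 0.03062 kg m²; centre at d = 0.507 m, so I = I_cm + Md² gives I = 0.03062 + (0.408)(0.507)² = 0.1355 kg m².
Solid sphere: I_cm = (2/5)MR² = (2/5)(2.42)(0.167)² = 0.026997 kg m²; centre at d = 0.63 m, so I = I_cm + Md² gives I = 0.026997 + (2.42)(0.63)² = 0.98749 kg m².
Total I = 0.1355 + 0.98749 = 1.123 kg m².

1.12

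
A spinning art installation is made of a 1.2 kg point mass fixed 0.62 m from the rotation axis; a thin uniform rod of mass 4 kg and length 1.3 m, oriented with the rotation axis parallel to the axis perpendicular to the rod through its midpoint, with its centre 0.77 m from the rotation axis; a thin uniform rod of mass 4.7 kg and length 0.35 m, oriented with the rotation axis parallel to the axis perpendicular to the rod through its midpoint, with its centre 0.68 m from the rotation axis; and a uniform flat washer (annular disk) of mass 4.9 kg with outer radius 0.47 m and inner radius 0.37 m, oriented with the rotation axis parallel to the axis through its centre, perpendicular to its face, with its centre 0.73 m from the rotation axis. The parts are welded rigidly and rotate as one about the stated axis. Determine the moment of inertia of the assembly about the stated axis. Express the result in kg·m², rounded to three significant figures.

Point mass: I_cm = 0; centre at d = 0.62 m, so I = I_cm + Md² gives I = 0 + (1.2)(0.62)² = 0.46128 kg·m².
Thin rod: I_cm = (1/12)ML² = (1/12)(4)(1.3)² = 0.56333 kg·m²; centre at d = 0.77 m, so I = I_cm + Md² gives I = 0.56333 + (4)(0.77)² = 2.9349 kg·m².
Thin rod: I_cm = (1/12)ML² = (1/12)(4.7)(0.35)² = 0.047979 kg·m²; centre at d = 0.68 m, so I = I_cm + Md² gives I = 0.047979 + (4.7)(0.68)² = 2.2213 kg·m².
Annular disk: I_cm = (1/2)M(R²+r²) = (1/2)(4.9)[(0.47)² + (0.37)²] = 0.87661 kg·m²; centre at d = 0.73 m, so I = I_cm + Md² gives I = 0.87661 + (4.9)(0.73)² = 3.4878 kg·m².
Total I = 0.46128 + 2.9349 + 2.2213 + 3.4878 = 9.1053 kg·m².

9.11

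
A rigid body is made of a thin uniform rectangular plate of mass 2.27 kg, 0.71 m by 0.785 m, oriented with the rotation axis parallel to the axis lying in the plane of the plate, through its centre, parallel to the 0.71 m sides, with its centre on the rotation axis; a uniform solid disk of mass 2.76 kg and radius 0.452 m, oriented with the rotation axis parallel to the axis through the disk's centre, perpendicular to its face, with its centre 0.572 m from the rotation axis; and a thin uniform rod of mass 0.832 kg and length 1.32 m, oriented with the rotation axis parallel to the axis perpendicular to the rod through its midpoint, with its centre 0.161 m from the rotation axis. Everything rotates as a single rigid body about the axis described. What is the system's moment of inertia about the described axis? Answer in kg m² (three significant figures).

1.44

Rectangular plate: I_cm = (1/12)Mb² = (1/12)(2.27)(0.785)² = 0.11657 kg m²; axis through the centre, so I = 0.11657 kg m².
Solid disk: I_cm = (1/2)MR² = (1/2)(2.76)(0.452)² = 0.28194 kg m²; centre at d = 0.572 m, so I = I_cm + Md² gives I = 0.28194 + (2.76)(0.572)² = 1.185 kg m².
Thin rod: I_cm = (1/12)ML² = (1/12)(0.832)(1.32)² = 0.12081 kg m²; centre at d = 0.161 m, so I = I_cm + Md² gives I = 0.12081 + (0.832)(0.161)² = 0.14237 kg m².
Total I = 0.11657 + 1.185 + 0.14237 = 1.4439 kg m².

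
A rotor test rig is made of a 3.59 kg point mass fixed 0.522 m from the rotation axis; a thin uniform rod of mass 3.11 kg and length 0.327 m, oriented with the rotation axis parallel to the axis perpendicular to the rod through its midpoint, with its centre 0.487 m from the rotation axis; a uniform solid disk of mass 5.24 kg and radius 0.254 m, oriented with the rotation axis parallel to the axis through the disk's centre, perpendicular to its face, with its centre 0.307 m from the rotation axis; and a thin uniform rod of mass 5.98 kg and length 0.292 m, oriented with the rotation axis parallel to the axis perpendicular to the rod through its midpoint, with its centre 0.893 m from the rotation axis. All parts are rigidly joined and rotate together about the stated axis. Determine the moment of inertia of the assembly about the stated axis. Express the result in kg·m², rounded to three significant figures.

Point mass: I_cm = 0; centre at d = 0.522 m, so I = I_cm + Md² gives I = 0 + (3.59)(0.522)² = 0.97822 kg·m².
Thin rod: I_cm = (1/12)ML² = (1/12)(3.11)(0.327)² = 0.027712 kg·m²; centre at d = 0.487 m, so I = I_cm + Md² gives I = 0.027712 + (3.11)(0.487)² = 0.76531 kg·m².
Solid disk: I_cm = (1/2)MR² = (1/2)(5.24)(0.254)² = 0.16903 kg·m²; centre at d = 0.307 m, so I = I_cm + Md² gives I = 0.16903 + (5.24)(0.307)² = 0.6629 kg·m².
Thin rod: I_cm = (1/12)ML² = (1/12)(5.98)(0.292)² = 0.04249 kg·m²; centre at d = 0.893 m, so I = I_cm + Md² gives I = 0.04249 + (5.98)(0.893)² = 4.8112 kg·m².
Total I = 0.97822 + 0.76531 + 0.6629 + 4.8112 = 7.2177 kg·m².

7.22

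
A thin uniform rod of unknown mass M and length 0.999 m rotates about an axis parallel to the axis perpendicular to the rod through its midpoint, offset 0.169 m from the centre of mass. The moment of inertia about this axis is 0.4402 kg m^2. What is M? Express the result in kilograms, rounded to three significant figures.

3.94

I = I_cm + Md² = (1/12)ML² + Md² = M·[0.0833333·(0.999)² + (0.169)²] = M·0.11173.
So M = 0.4402 / 0.11173 = 3.9399 kg.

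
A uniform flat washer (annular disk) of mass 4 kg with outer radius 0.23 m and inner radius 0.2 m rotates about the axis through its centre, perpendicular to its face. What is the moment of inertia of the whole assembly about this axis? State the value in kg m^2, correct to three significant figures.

I_cm = (1/2)M(R²+r²) = (1/2)(4)[(0.23)² + (0.2)²] = 0.1858 kg m^2; axis through the centre, so I = 0.1858 kg m^2.

0.186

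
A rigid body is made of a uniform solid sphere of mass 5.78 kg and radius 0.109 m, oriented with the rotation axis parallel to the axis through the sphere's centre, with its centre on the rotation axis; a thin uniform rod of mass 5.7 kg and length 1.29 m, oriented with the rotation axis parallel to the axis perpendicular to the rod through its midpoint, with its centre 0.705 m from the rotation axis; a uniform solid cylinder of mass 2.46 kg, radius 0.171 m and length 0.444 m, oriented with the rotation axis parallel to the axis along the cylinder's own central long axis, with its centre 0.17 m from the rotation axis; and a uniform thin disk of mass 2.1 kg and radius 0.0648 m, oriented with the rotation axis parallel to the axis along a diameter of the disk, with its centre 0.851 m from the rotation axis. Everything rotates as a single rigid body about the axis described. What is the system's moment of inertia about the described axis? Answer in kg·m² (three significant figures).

Solid sphere: I_cm = (2/5)MR² = (2/5)(5.78)(0.109)² = 0.027469 kg·m²; axis through the centre, so I = 0.027469 kg·m².
Thin rod: I_cm = (1/12)ML² = (1/12)(5.7)(1.29)² = 0.79045 kg·m²; centre at d = 0.705 m, so I = I_cm + Md² gives I = 0.79045 + (5.7)(0.705)² = 3.6235 kg·m².
Solid cylinder: I_cm = (1/2)MR² = (1/2)(2.46)(0.171)² = 0.035966 kg·m²; centre at d = 0.17 m, so I = I_cm + Md² gives I = 0.035966 + (2.46)(0.17)² = 0.10706 kg·m².
Thin disk: I_cm = (1/4)MR² = (1/4)(2.1)(0.0648)² = 0.0022045 kg·m²; centre at d = 0.851 m, so I = I_cm + Md² gives I = 0.0022045 + (2.1)(0.851)² = 1.523 kg·m².
Total I = 0.027469 + 3.6235 + 0.10706 + 1.523 = 5.281 kg·m².

5.28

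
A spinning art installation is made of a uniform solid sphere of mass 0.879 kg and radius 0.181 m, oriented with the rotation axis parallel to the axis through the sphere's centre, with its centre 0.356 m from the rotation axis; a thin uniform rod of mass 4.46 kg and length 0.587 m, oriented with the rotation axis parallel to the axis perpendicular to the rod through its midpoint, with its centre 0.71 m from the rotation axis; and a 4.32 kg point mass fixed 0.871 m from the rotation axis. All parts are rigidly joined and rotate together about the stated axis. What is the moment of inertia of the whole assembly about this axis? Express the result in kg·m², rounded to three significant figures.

Solid sphere: I_cm = (2/5)MR² = (2/5)(0.879)(0.181)² = 0.011519 kg·m²; centre at d = 0.356 m, so the parallel axis theorem gives I = 0.011519 + (0.879)(0.356)² = 0.12292 kg·m².
Thin rod: I_cm = (1/12)ML² = (1/12)(4.46)(0.587)² = 0.12806 kg·m²; centre at d = 0.71 m, so the parallel axis theorem gives I = 0.12806 + (4.46)(0.71)² = 2.3764 kg·m².
Point mass: I_cm = 0; centre at d = 0.871 m, so the parallel axis theorem gives I = 0 + (4.32)(0.871)² = 3.2773 kg·m².
Total I = 0.12292 + 2.3764 + 3.2773 = 5.7766 kg·m².

5.78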